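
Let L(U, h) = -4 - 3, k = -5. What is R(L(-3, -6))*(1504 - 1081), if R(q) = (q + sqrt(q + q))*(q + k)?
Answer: 35532 - 5076*I*sqrt(14) ≈ 35532.0 - 18993.0*I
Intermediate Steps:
L(U, h) = -7
R(q) = (-5 + q)*(q + sqrt(2)*sqrt(q)) (R(q) = (q + sqrt(q + q))*(q - 5) = (q + sqrt(2*q))*(-5 + q) = (q + sqrt(2)*sqrt(q))*(-5 + q) = (-5 + q)*(q + sqrt(2)*sqrt(q)))
R(L(-3, -6))*(1504 - 1081) = ((-7)**2 - 5*(-7) + sqrt(2)*(-7)**(3/2) - 5*sqrt(2)*sqrt(-7))*(1504 - 1081) = (49 + 35 + sqrt(2)*(-7*I*sqrt(7)) - 5*sqrt(2)*I*sqrt(7))*423 = (49 + 35 - 7*I*sqrt(14) - 5*I*sqrt(14))*423 = (84 - 12*I*sqrt(14))*423 = 35532 - 5076*I*sqrt(14)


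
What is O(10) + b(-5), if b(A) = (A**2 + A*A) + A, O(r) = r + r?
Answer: 65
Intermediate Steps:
O(r) = 2*r
b(A) = A + 2*A**2 (b(A) = (A**2 + A**2) + A = 2*A**2 + A = A + 2*A**2)
O(10) + b(-5) = 2*10 - 5*(1 + 2*(-5)) = 20 - 5*(1 - 10) = 20 - 5*(-9) = 20 + 45 = 65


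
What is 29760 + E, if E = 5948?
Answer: 35708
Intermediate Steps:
29760 + E = 29760 + 5948 = 35708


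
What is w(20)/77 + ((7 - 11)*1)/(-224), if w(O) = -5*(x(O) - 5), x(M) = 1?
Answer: 171/616 ≈ 0.27760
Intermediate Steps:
w(O) = 20 (w(O) = -5*(1 - 5) = -5*(-4) = 20)
w(20)/77 + ((7 - 11)*1)/(-224) = 20/77 + ((7 - 11)*1)/(-224) = 20*(1/77) - 4*1*(-1/224) = 20/77 - 4*(-1/224) = 20/77 + 1/56 = 171/616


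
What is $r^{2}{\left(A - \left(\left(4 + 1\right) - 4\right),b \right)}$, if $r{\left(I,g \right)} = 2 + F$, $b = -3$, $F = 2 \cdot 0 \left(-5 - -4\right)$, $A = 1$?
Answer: $4$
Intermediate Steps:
$F = 0$ ($F = 0 \left(-5 + 4\right) = 0 \left(-1\right) = 0$)
$r{\left(I,g \right)} = 2$ ($r{\left(I,g \right)} = 2 + 0 = 2$)
$r^{2}{\left(A - \left(\left(4 + 1\right) - 4\right),b \right)} = 2^{2} = 4$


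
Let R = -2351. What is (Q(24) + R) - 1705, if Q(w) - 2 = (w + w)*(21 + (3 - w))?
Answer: -4054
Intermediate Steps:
Q(w) = 2 + 2*w*(24 - w) (Q(w) = 2 + (w + w)*(21 + (3 - w)) = 2 + (2*w)*(24 - w) = 2 + 2*w*(24 - w))
(Q(24) + R) - 1705 = ((2 - 2*24**2 + 48*24) - 2351) - 1705 = ((2 - 2*576 + 1152) - 2351) - 1705 = ((2 - 1152 + 1152) - 2351) - 1705 = (2 - 2351) - 1705 = -2349 - 1705 = -4054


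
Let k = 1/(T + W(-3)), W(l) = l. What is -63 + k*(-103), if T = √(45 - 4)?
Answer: -2325/32 - 103*√41/32 ≈ -93.266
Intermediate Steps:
T = √41 ≈ 6.4031
k = 1/(-3 + √41) (k = 1/(√41 - 3) = 1/(-3 + √41) ≈ 0.29385)
-63 + k*(-103) = -63 + (3/32 + √41/32)*(-103) = -63 + (-309/32 - 103*√41/32) = -2325/32 - 103*√41/32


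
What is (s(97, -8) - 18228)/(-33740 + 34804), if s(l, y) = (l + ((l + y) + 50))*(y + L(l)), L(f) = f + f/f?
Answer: 753/266 ≈ 2.8308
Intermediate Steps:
L(f) = 1 + f (L(f) = f + 1 = 1 + f)
s(l, y) = (1 + l + y)*(50 + y + 2*l) (s(l, y) = (l + ((l + y) + 50))*(y + (1 + l)) = (l + (50 + l + y))*(1 + l + y) = (50 + y + 2*l)*(1 + l + y) = (1 + l + y)*(50 + y + 2*l))
(s(97, -8) - 18228)/(-33740 + 34804) = ((50 + (-8)**2 + 2*97**2 + 51*(-8) + 52*97 + 3*97*(-8)) - 18228)/(-33740 + 34804) = ((50 + 64 + 2*9409 - 408 + 5044 - 2328) - 18228)/1064 = ((50 + 64 + 18818 - 408 + 5044 - 2328) - 18228)*(1/1064) = (21240 - 18228)*(1/1064) = 3012*(1/1064) = 753/266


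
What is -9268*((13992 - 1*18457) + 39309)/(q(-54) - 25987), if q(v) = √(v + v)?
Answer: 8392090847504/675324277 + 1937605152*I*√3/675324277 ≈ 12427.0 + 4.9695*I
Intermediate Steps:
q(v) = √2*√v (q(v) = √(2*v) = √2*√v)
-9268*((13992 - 1*18457) + 39309)/(q(-54) - 25987) = -9268*((13992 - 1*18457) + 39309)/(√2*√(-54) - 25987) = -9268*((13992 - 18457) + 39309)/(√2*(3*I*√6) - 25987) = -9268*(-4465 + 39309)/(6*I*√3 - 25987) = -9268*34844/(-25987 + 6*I*√3) = -9268/(-25987/34844 + 3*I*√3/17422)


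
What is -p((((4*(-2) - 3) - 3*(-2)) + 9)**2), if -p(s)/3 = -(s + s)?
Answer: -96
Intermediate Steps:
p(s) = 6*s (p(s) = -(-3)*(s + s) = -(-3)*2*s = -(-6)*s = 6*s)
-p((((4*(-2) - 3) - 3*(-2)) + 9)**2) = -6*(((4*(-2) - 3) - 3*(-2)) + 9)**2 = -6*(((-8 - 3) + 6) + 9)**2 = -6*((-11 + 6) + 9)**2 = -6*(-5 + 9)**2 = -6*4**2 = -6*16 = -1*96 = -96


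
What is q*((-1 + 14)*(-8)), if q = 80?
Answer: -8320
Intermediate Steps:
q*((-1 + 14)*(-8)) = 80*((-1 + 14)*(-8)) = 80*(13*(-8)) = 80*(-104) = -8320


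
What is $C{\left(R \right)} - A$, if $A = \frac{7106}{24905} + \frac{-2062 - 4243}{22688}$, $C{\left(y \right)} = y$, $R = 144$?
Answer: $\frac{4786013721}{33237920} \approx 143.99$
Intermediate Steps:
$A = \frac{246759}{33237920}$ ($A = 7106 \cdot \frac{1}{24905} + \left(-2062 - 4243\right) \frac{1}{22688} = \frac{418}{1465} - \frac{6305}{22688} = \frac{246759}{33237920} \approx 0.007424$)
$C{\left(R \right)} - A = 144 - \frac{246759}{33237920} = \frac{4786013721}{33237920}$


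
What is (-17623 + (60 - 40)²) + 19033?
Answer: 1810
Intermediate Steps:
(-17623 + (60 - 40)²) + 19033 = (-17623 + 20²) + 19033 = (-17623 + 400) + 19033 = -17223 + 19033 = 1810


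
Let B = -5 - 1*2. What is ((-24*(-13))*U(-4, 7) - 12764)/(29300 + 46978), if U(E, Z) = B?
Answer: -7474/38139 ≈ -0.19597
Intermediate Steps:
B = -7 (B = -5 - 2 = -7)
U(E, Z) = -7
((-24*(-13))*U(-4, 7) - 12764)/(29300 + 46978) = (-24*(-13)*(-7) - 12764)/(29300 + 46978) = (312*(-7) - 12764)/76278 = (-2184 - 12764)*(1/76278) = -14948*1/76278 = -7474/38139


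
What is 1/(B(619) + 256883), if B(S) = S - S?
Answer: 1/256883 ≈ 3.8928e-6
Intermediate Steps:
B(S) = 0
1/(B(619) + 256883) = 1/(0 + 256883) = 1/256883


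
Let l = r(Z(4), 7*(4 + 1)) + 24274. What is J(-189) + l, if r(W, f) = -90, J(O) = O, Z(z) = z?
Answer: 23995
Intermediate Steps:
l = 24184 (l = -90 + 24274 = 24184)
J(-189) + l = -189 + 24184 = 23995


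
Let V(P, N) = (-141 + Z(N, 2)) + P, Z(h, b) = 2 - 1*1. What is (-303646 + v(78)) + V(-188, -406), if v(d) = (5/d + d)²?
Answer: -1812301895/6084 ≈ -2.9788e+5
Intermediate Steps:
Z(h, b) = 1 (Z(h, b) = 2 - 1 = 1)
v(d) = (d + 5/d)²
V(P, N) = -140 + P (V(P, N) = (-141 + 1) + P = -140 + P)
(-303646 + v(78)) + V(-188, -406) = (-303646 + (5 + 78²)²/78²) + (-140 - 188) = (-303646 + (5 + 6084)²/6084) - 328 = (-303646 + (1/6084)*6089²) - 328 = (-303646 + (1/6084)*37075921) - 328 = (-303646 + 37075921/6084) - 328 = -1810306343/6084 - 328 = -1812301895/6084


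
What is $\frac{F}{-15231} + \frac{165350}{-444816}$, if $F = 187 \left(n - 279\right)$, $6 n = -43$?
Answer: $\frac{3547511149}{1129165416} \approx 3.1417$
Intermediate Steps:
$n = - \frac{43}{6}$ ($n = \frac{1}{6} \left(-43\right) = - \frac{43}{6} \approx -7.1667$)
$F = - \frac{321079}{6}$ ($F = 187 \left(- \frac{43}{6} - 279\right) = 187 \left(- \frac{1717}{6}\right) = - \frac{321079}{6} \approx -53513.0$)
$\frac{F}{-15231} + \frac{165350}{-444816} = - \frac{321079}{6 \left(-15231\right)} + \frac{165350}{-444816} = \left(- \frac{321079}{6}\right) \left(- \frac{1}{15231}\right) + 165350 \left(- \frac{1}{444816}\right) = \frac{321079}{91386} - \frac{82675}{222408} = \frac{3547511149}{1129165416}$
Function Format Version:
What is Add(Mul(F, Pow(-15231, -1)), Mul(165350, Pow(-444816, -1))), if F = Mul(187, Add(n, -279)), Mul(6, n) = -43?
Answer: Rational(3547511149, 1129165416) ≈ 3.1417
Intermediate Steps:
n = Rational(-43, 6) (n = Mul(Rational(1, 6), -43) = Rational(-43, 6) ≈ -7.1667)
F = Rational(-321079, 6) (F = Mul(187, Add(Rational(-43, 6), -279)) = Mul(187, Rational(-1717, 6)) = Rational(-321079, 6) ≈ -53513.)
Add(Mul(F, Pow(-15231, -1)), Mul(165350, Pow(-444816, -1))) = Add(Mul(Rational(-321079, 6), Pow(-15231, -1)), Mul(165350, Pow(-444816, -1))) = Add(Mul(Rational(-321079, 6), Rational(-1, 15231)), Mul(165350, Rational(-1, 444816))) = Add(Rational(321079, 91386), Rational(-82675, 222408)) = Rational(3547511149, 1129165416)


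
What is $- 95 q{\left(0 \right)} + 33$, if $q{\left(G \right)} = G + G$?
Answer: $33$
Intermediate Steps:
$q{\left(G \right)} = 2 G$
$- 95 q{\left(0 \right)} + 33 = - 95 \cdot 2 \cdot 0 + 33 = \left(-95\right) 0 + 33 = 0 + 33 = 33$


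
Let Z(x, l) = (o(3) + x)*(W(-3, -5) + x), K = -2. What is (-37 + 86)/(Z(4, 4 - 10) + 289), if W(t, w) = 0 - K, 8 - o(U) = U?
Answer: ⅐ ≈ 0.14286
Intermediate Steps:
o(U) = 8 - U
W(t, w) = 2 (W(t, w) = 0 - 1*(-2) = 0 + 2 = 2)
Z(x, l) = (2 + x)*(5 + x) (Z(x, l) = ((8 - 1*3) + x)*(2 + x) = ((8 - 3) + x)*(2 + x) = (5 + x)*(2 + x) = (2 + x)*(5 + x))
(-37 + 86)/(Z(4, 4 - 10) + 289) = (-37 + 86)/((10 + 4² + 7*4) + 289) = 49/((10 + 16 + 28) + 289) = 49/(54 + 289) = 49/343 = 49*(1/343) = ⅐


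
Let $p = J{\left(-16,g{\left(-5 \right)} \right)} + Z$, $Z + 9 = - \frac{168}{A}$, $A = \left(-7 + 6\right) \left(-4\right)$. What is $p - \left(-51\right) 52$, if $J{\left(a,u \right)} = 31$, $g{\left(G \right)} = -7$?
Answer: $2632$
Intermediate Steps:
$A = 4$ ($A = \left(-1\right) \left(-4\right) = 4$)
$Z = -51$ ($Z = -9 - \frac{168}{4} = -9 - 42 = -51$)
$p = -20$ ($p = 31 - 51 = -20$)
$p - \left(-51\right) 52 = -20 - \left(-51\right) 52 = -20 - -2652 = -20 + 2652 = 2632$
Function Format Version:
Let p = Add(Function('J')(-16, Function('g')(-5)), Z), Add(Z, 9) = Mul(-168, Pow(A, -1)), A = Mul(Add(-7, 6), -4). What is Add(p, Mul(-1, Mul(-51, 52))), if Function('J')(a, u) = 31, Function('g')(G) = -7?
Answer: 2632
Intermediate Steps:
A = 4 (A = Mul(-1, -4) = 4)
Z = -51 (Z = Add(-9, Mul(-168, Pow(4, -1))) = Add(-9, Mul(-168, Rational(1, 4))) = Add(-9, -42) = -51)
p = -20 (p = Add(31, -51) = -20)
Add(p, Mul(-1, Mul(-51, 52))) = Add(-20, Mul(-1, Mul(-51, 52))) = Add(-20, Mul(-1, -2652)) = Add(-20, 2652) = 2632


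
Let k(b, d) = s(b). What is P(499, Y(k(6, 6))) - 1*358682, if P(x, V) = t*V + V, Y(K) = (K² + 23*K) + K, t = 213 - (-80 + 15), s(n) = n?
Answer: -308462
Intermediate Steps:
t = 278 (t = 213 - 1*(-65) = 213 + 65 = 278)
k(b, d) = b
Y(K) = K² + 24*K
P(x, V) = 279*V (P(x, V) = 278*V + V = 279*V)
P(499, Y(k(6, 6))) - 1*358682 = 279*(6*(24 + 6)) - 1*358682 = 279*(6*30) - 358682 = 279*180 - 358682 = 50220 - 358682 = -308462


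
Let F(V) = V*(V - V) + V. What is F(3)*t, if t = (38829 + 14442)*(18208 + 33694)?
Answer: 8294614326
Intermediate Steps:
F(V) = V (F(V) = V*0 + V = 0 + V = V)
t = 2764871442 (t = 53271*51902 = 2764871442)
F(3)*t = 3*2764871442 = 8294614326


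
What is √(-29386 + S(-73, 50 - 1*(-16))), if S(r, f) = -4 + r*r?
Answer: I*√24061 ≈ 155.12*I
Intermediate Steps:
S(r, f) = -4 + r²
√(-29386 + S(-73, 50 - 1*(-16))) = √(-29386 + (-4 + (-73)²)) = √(-29386 + (-4 + 5329)) = √(-29386 + 5325) = √(-24061) = I*√24061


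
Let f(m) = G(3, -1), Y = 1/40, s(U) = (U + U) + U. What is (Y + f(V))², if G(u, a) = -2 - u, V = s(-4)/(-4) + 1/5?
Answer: 39601/1600 ≈ 24.751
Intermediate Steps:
s(U) = 3*U (s(U) = 2*U + U = 3*U)
V = 16/5 (V = (3*(-4))/(-4) + 1/5 = -12*(-¼) + 1*(⅕) = 3 + ⅕ = 16/5 ≈ 3.2000)
Y = 1/40 ≈ 0.025000
f(m) = -5 (f(m) = -2 - 1*3 = -2 - 3 = -5)
(Y + f(V))² = (1/40 - 5)² = (-199/40)² = 39601/1600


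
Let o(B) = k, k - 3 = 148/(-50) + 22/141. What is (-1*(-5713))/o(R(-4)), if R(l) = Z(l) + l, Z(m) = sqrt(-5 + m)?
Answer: 20138325/691 ≈ 29144.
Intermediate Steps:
R(l) = l + sqrt(-5 + l) (R(l) = sqrt(-5 + l) + l = l + sqrt(-5 + l))
k = 691/3525 (k = 3 + (148/(-50) + 22/141) = 3 + (148*(-1/50) + 22*(1/141)) = 3 + (-74/25 + 22/141) = 3 - 9884/3525 = 691/3525 ≈ 0.19603)
o(B) = 691/3525
(-1*(-5713))/o(R(-4)) = (-1*(-5713))/(691/3525) = 5713*(3525/691) = 20138325/691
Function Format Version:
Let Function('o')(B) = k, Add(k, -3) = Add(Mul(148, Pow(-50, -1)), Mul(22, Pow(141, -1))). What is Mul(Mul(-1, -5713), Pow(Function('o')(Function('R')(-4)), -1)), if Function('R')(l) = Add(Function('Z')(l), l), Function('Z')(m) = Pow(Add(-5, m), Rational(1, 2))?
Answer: Rational(20138325, 691) ≈ 29144.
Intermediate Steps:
Function('R')(l) = Add(l, Pow(Add(-5, l), Rational(1, 2))) (Function('R')(l) = Add(Pow(Add(-5, l), Rational(1, 2)), l) = Add(l, Pow(Add(-5, l), Rational(1, 2))))
k = Rational(691, 3525) (k = Add(3, Add(Mul(148, Pow(-50, -1)), Mul(22, Pow(141, -1)))) = Add(3, Add(Mul(148, Rational(-1, 50)), Mul(22, Rational(1, 141)))) = Add(3, Add(Rational(-74, 25), Rational(22, 141))) = Add(3, Rational(-9884, 3525)) = Rational(691, 3525) ≈ 0.19603)
Function('o')(B) = Rational(691, 3525)
Mul(Mul(-1, -5713), Pow(Function('o')(Function('R')(-4)), -1)) = Mul(Mul(-1, -5713), Pow(Rational(691, 3525), -1)) = Mul(5713, Rational(3525, 691)) = Rational(20138325, 691)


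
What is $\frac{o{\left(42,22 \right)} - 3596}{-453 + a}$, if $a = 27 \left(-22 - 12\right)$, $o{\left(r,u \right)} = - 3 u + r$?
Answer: $\frac{3620}{1371} \approx 2.6404$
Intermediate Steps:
$o{\left(r,u \right)} = r - 3 u$
$a = -918$ ($a = 27 \left(-34\right) = -918$)
$\frac{o{\left(42,22 \right)} - 3596}{-453 + a} = \frac{\left(42 - 66\right) - 3596}{-453 - 918} = \frac{\left(42 - 66\right) - 3596}{-1371} = \left(-24 - 3596\right) \left(- \frac{1}{1371}\right) = \left(-3620\right) \left(- \frac{1}{1371}\right) = \frac{3620}{1371}$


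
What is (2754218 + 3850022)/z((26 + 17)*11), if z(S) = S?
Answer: 6604240/473 ≈ 13962.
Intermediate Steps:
(2754218 + 3850022)/z((26 + 17)*11) = (2754218 + 3850022)/(((26 + 17)*11)) = 6604240/((43*11)) = 6604240/473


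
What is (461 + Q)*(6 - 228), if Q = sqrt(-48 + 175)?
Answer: -102342 - 222*sqrt(127) ≈ -1.0484e+5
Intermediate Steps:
Q = sqrt(127) ≈ 11.269
(461 + Q)*(6 - 228) = (461 + sqrt(127))*(6 - 228) = (461 + sqrt(127))*(-222) = -102342 - 222*sqrt(127)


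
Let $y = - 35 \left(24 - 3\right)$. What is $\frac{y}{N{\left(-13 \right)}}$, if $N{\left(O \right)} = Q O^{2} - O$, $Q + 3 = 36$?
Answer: $- \frac{147}{1118} \approx -0.13148$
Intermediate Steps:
$Q = 33$ ($Q = -3 + 36 = 33$)
$y = -735$ ($y = \left(-35\right) 21 = -735$)
$N{\left(O \right)} = - O + 33 O^{2}$ ($N{\left(O \right)} = 33 O^{2} - O = - O + 33 O^{2}$)
$\frac{y}{N{\left(-13 \right)}} = - \frac{735}{\left(-13\right) \left(-1 + 33 \left(-13\right)\right)} = - \frac{735}{\left(-13\right) \left(-1 - 429\right)} = - \frac{735}{\left(-13\right) \left(-430\right)} = - \frac{735}{5590} = \left(-735\right) \frac{1}{5590} = - \frac{147}{1118}$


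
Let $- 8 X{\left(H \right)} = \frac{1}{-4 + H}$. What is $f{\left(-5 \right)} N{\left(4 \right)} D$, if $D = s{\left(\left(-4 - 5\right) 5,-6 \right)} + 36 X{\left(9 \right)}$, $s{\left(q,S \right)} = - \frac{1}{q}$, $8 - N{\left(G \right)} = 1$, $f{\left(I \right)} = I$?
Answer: $\frac{553}{18} \approx 30.722$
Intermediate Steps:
$N{\left(G \right)} = 7$ ($N{\left(G \right)} = 8 - 1 = 7$)
$X{\left(H \right)} = - \frac{1}{8 \left(-4 + H\right)}$
$D = - \frac{79}{90}$ ($D = - \frac{1}{\left(-4 - 5\right) 5} + 36 \left(- \frac{1}{-32 + 8 \cdot 9}\right) = - \frac{1}{\left(-9\right) 5} + 36 \left(- \frac{1}{-32 + 72}\right) = - \frac{1}{-45} + 36 \left(- \frac{1}{40}\right) = \left(-1\right) \left(- \frac{1}{45}\right) + 36 \left(\left(-1\right) \frac{1}{40}\right) = \frac{1}{45} + 36 \left(- \frac{1}{40}\right) = \frac{1}{45} - \frac{9}{10} = - \frac{79}{90} \approx -0.87778$)
$f{\left(-5 \right)} N{\left(4 \right)} D = \left(-5\right) 7 \left(- \frac{79}{90}\right) = \left(-35\right) \left(- \frac{79}{90}\right) = \frac{553}{18}$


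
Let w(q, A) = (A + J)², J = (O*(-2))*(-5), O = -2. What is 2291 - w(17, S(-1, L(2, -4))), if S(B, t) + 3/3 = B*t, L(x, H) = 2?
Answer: 1762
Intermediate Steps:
S(B, t) = -1 + B*t
J = -20 (J = -2*(-2)*(-5) = 4*(-5) = -20)
w(q, A) = (-20 + A)² (w(q, A) = (A - 20)² = (-20 + A)²)
2291 - w(17, S(-1, L(2, -4))) = 2291 - (-20 + (-1 - 1*2))² = 2291 - (-20 + (-1 - 2))² = 2291 - (-20 - 3)² = 2291 - 1*(-23)² = 2291 - 1*529 = 2291 - 529 = 1762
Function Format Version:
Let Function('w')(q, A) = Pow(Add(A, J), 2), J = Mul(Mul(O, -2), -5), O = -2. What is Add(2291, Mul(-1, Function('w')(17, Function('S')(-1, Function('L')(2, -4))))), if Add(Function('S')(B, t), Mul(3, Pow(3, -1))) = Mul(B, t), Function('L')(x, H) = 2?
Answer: 1762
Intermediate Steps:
Function('S')(B, t) = Add(-1, Mul(B, t))
J = -20 (J = Mul(Mul(-2, -2), -5) = Mul(4, -5) = -20)
Function('w')(q, A) = Pow(Add(-20, A), 2) (Function('w')(q, A) = Pow(Add(A, -20), 2) = Pow(Add(-20, A), 2))
Add(2291, Mul(-1, Function('w')(17, Function('S')(-1, Function('L')(2, -4))))) = Add(2291, Mul(-1, Pow(Add(-20, Add(-1, Mul(-1, 2))), 2))) = Add(2291, Mul(-1, Pow(Add(-20, Add(-1, -2)), 2))) = Add(2291, Mul(-1, Pow(Add(-20, -3), 2))) = Add(2291, Mul(-1, Pow(-23, 2))) = Add(2291, Mul(-1, 529)) = Add(2291, -529) = 1762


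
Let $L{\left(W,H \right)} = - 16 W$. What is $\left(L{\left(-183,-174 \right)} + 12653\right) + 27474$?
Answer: $43055$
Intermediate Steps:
$\left(L{\left(-183,-174 \right)} + 12653\right) + 27474 = \left(\left(-16\right) \left(-183\right) + 12653\right) + 27474 = \left(2928 + 12653\right) + 27474 = 15581 + 27474 = 43055$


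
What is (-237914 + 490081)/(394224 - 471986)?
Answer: -252167/77762 ≈ -3.2428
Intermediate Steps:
(-237914 + 490081)/(394224 - 471986) = 252167/(-77762) = 252167*(-1/77762) = -252167/77762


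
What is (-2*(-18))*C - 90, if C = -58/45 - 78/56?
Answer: -6529/35 ≈ -186.54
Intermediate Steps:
C = -3379/1260 (C = -58*1/45 - 78*1/56 = -58/45 - 39/28 = -3379/1260 ≈ -2.6817)
(-2*(-18))*C - 90 = -2*(-18)*(-3379/1260) - 90 = 36*(-3379/1260) - 90 = -3379/35 - 90 = -6529/35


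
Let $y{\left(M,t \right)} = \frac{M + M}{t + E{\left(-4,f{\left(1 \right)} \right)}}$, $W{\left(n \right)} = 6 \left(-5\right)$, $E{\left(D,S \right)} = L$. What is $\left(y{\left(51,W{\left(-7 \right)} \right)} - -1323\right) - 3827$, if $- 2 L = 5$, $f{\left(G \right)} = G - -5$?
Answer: $- \frac{162964}{65} \approx -2507.1$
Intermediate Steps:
$f{\left(G \right)} = 5 + G$ ($f{\left(G \right)} = G + 5 = 5 + G$)
$L = - \frac{5}{2}$ ($L = \left(- \frac{1}{2}\right) 5 = - \frac{5}{2} \approx -2.5$)
$E{\left(D,S \right)} = - \frac{5}{2}$
$W{\left(n \right)} = -30$
$y{\left(M,t \right)} = \frac{2 M}{- \frac{5}{2} + t}$ ($y{\left(M,t \right)} = \frac{M + M}{t - \frac{5}{2}} = \frac{2 M}{- \frac{5}{2} + t}$)
$\left(y{\left(51,W{\left(-7 \right)} \right)} - -1323\right) - 3827 = \left(4 \cdot 51 \frac{1}{-5 + 2 \left(-30\right)} - -1323\right) - 3827 = \left(4 \cdot 51 \frac{1}{-5 - 60} + 1323\right) - 3827 = \left(4 \cdot 51 \frac{1}{-65} + 1323\right) - 3827 = \left(4 \cdot 51 \left(- \frac{1}{65}\right) + 1323\right) - 3827 = \left(- \frac{204}{65} + 1323\right) - 3827 = \frac{85791}{65} - 3827 = - \frac{162964}{65}$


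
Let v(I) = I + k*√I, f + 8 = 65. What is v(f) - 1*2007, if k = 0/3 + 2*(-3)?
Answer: -1950 - 6*√57 ≈ -1995.3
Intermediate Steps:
f = 57 (f = -8 + 65 = 57)
k = -6 (k = 0*(⅓) - 6 = 0 - 6 = -6)
v(I) = I - 6*√I
v(f) - 1*2007 = (57 - 6*√57) - 1*2007 = (57 - 6*√57) - 2007 = -1950 - 6*√57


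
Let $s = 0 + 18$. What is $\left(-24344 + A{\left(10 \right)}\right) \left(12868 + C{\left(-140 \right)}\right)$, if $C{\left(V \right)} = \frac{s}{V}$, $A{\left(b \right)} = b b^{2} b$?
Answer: $- \frac{6460186172}{35} \approx -1.8458 \cdot 10^{8}$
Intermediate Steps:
$A{\left(b \right)} = b^{4}$ ($A{\left(b \right)} = b^{3} b = b^{4}$)
$s = 18$
$C{\left(V \right)} = \frac{18}{V}$
$\left(-24344 + A{\left(10 \right)}\right) \left(12868 + C{\left(-140 \right)}\right) = \left(-24344 + 10^{4}\right) \left(12868 + \frac{18}{-140}\right) = \left(-24344 + 10000\right) \left(12868 + 18 \left(- \frac{1}{140}\right)\right) = - 14344 \left(12868 - \frac{9}{70}\right) = \left(-14344\right) \frac{900751}{70} = - \frac{6460186172}{35}$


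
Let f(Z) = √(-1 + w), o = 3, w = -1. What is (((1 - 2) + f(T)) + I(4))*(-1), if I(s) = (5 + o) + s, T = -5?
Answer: -11 - I*√2 ≈ -11.0 - 1.4142*I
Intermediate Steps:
f(Z) = I*√2 (f(Z) = √(-1 - 1) = √(-2) = I*√2)
I(s) = 8 + s (I(s) = (5 + 3) + s = 8 + s)
(((1 - 2) + f(T)) + I(4))*(-1) = (((1 - 2) + I*√2) + (8 + 4))*(-1) = ((-1 + I*√2) + 12)*(-1) = (11 + I*√2)*(-1) = -11 - I*√2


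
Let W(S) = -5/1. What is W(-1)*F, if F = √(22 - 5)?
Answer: -5*√17 ≈ -20.616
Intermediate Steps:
W(S) = -5 (W(S) = -5*1 = -5)
F = √17 ≈ 4.1231
W(-1)*F = -5*√17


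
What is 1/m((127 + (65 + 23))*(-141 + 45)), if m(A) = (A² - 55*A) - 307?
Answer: 1/427144493 ≈ 2.3411e-9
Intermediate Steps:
m(A) = -307 + A² - 55*A
1/m((127 + (65 + 23))*(-141 + 45)) = 1/(-307 + ((127 + (65 + 23))*(-141 + 45))² - 55*(127 + (65 + 23))*(-141 + 45)) = 1/(-307 + ((127 + 88)*(-96))² - 55*(127 + 88)*(-96)) = 1/(-307 + (215*(-96))² - 11825*(-96)) = 1/(-307 + (-20640)² - 55*(-20640)) = 1/(-307 + 426009600 + 1135200) = 1/427144493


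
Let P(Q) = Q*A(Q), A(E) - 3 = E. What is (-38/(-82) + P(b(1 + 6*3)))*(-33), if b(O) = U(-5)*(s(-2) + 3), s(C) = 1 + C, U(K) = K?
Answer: -95337/41 ≈ -2325.3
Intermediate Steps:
A(E) = 3 + E
b(O) = -10 (b(O) = -5*((1 - 2) + 3) = -5*(-1 + 3) = -5*2 = -10)
P(Q) = Q*(3 + Q)
(-38/(-82) + P(b(1 + 6*3)))*(-33) = (-38/(-82) - 10*(3 - 10))*(-33) = (-38*(-1/82) - 10*(-7))*(-33) = (19/41 + 70)*(-33) = (2889/41)*(-33) = -95337/41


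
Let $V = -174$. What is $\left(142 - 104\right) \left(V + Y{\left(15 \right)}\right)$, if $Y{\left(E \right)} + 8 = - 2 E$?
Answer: $-8056$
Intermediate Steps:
$Y{\left(E \right)} = -8 - 2 E$
$\left(142 - 104\right) \left(V + Y{\left(15 \right)}\right) = \left(142 - 104\right) \left(-174 - 38\right) = 38 \left(-174 - 38\right) = 38 \left(-212\right) = -8056$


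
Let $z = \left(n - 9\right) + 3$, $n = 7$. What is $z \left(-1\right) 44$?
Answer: $-44$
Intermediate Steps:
$z = 1$ ($z = \left(7 - 9\right) + 3 = -2 + 3 = 1$)
$z \left(-1\right) 44 = 1 \left(-1\right) 44 = \left(-1\right) 44 = -44$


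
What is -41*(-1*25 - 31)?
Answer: 2296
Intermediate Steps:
-41*(-1*25 - 31) = -41*(-25 - 31) = -41*(-56) = 2296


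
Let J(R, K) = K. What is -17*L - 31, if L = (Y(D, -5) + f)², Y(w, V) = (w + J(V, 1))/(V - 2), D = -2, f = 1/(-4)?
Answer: -24457/784 ≈ -31.195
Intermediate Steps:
f = -¼ (f = 1*(-¼) = -¼ ≈ -0.25000)
Y(w, V) = (1 + w)/(-2 + V) (Y(w, V) = (w + 1)/(V - 2) = (1 + w)/(-2 + V))
L = 9/784 (L = ((1 - 2)/(-2 - 5) - ¼)² = (-1/(-7) - ¼)² = (-⅐*(-1) - ¼)² = (⅐ - ¼)² = (-3/28)² = 9/784 ≈ 0.011480)
-17*L - 31 = -17*9/784 - 31 = -153/784 - 31 = -24457/784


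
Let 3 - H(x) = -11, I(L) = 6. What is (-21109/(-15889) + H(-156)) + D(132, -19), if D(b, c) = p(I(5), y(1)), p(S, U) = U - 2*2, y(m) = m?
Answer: 195888/15889 ≈ 12.329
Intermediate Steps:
H(x) = 14 (H(x) = 3 - 1*(-11) = 3 + 11 = 14)
p(S, U) = -4 + U (p(S, U) = U - 4 = -4 + U)
D(b, c) = -3 (D(b, c) = -4 + 1 = -3)
(-21109/(-15889) + H(-156)) + D(132, -19) = (-21109/(-15889) + 14) - 3 = (-21109*(-1/15889) + 14) - 3 = (21109/15889 + 14) - 3 = 243555/15889 - 3 = 195888/15889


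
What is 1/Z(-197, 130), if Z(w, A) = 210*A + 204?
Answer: 1/27504 ≈ 3.6358e-5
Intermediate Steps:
Z(w, A) = 204 + 210*A
1/Z(-197, 130) = 1/(204 + 210*130) = 1/(204 + 27300) = 1/27504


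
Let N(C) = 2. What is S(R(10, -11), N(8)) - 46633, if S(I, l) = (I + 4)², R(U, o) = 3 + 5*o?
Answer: -44329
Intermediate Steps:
S(I, l) = (4 + I)²
S(R(10, -11), N(8)) - 46633 = (4 + (3 + 5*(-11)))² - 46633 = (4 + (3 - 55))² - 46633 = (4 - 52)² - 46633 = (-48)² - 46633 = 2304 - 46633 = -44329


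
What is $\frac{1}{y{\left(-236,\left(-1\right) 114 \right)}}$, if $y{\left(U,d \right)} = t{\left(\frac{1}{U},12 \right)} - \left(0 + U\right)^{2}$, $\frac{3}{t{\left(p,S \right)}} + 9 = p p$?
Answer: $- \frac{501263}{27918511136} \approx -1.7955 \cdot 10^{-5}$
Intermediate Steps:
$t{\left(p,S \right)} = \frac{3}{-9 + p^{2}}$ ($t{\left(p,S \right)} = \frac{3}{-9 + p p} = \frac{3}{-9 + p^{2}}$)
$y{\left(U,d \right)} = - U^{2} + \frac{3}{-9 + \frac{1}{U^{2}}}$ ($y{\left(U,d \right)} = \frac{3}{-9 + \left(\frac{1}{U}\right)^{2}} - \left(0 + U\right)^{2} = \frac{3}{-9 + \frac{1}{U^{2}}} - U^{2} = - U^{2} + \frac{3}{-9 + \frac{1}{U^{2}}}$)
$\frac{1}{y{\left(-236,\left(-1\right) 114 \right)}} = \frac{1}{\left(-236\right)^{2} \frac{1}{1 - 9 \left(-236\right)^{2}} \left(2 + 9 \left(-236\right)^{2}\right)} = \frac{1}{55696 \frac{1}{1 - 501264} \left(2 + 9 \cdot 55696\right)} = \frac{1}{55696 \frac{1}{1 - 501264} \left(2 + 501264\right)} = \frac{1}{55696 \frac{1}{-501263} \cdot 501266} = \frac{1}{55696 \left(- \frac{1}{501263}\right) 501266} = \frac{1}{- \frac{27918511136}{501263}} = - \frac{501263}{27918511136}$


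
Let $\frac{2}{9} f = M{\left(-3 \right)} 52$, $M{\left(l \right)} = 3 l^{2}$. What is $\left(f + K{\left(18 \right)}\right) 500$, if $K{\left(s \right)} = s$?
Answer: $3168000$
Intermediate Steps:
$f = 6318$ ($f = \frac{9 \cdot 3 \left(-3\right)^{2} \cdot 52}{2} = \frac{9 \cdot 3 \cdot 9 \cdot 52}{2} = \frac{9 \cdot 27 \cdot 52}{2} = \frac{9}{2} \cdot 1404 = 6318$)
$\left(f + K{\left(18 \right)}\right) 500 = \left(6318 + 18\right) 500 = 6336 \cdot 500 = 3168000$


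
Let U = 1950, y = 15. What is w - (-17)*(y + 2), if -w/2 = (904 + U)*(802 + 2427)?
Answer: -18430843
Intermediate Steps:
w = -18431132 (w = -2*(904 + 1950)*(802 + 2427) = -5708*3229 = -2*9215566 = -18431132)
w - (-17)*(y + 2) = -18431132 - (-17)*(15 + 2) = -18431132 - (-17)*17 = -18431132 - 1*(-289) = -18431132 + 289 = -18430843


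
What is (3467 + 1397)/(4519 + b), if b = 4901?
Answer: 1216/2355 ≈ 0.51635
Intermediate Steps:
(3467 + 1397)/(4519 + b) = (3467 + 1397)/(4519 + 4901) = 4864/9420 = 4864*(1/9420) = 1216/2355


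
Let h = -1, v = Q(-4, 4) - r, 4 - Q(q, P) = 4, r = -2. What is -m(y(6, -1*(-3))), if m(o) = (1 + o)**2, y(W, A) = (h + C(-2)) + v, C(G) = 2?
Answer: -16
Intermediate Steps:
Q(q, P) = 0 (Q(q, P) = 4 - 1*4 = 4 - 4 = 0)
v = 2 (v = 0 - 1*(-2) = 0 + 2 = 2)
y(W, A) = 3 (y(W, A) = (-1 + 2) + 2 = 1 + 2 = 3)
-m(y(6, -1*(-3))) = -(1 + 3)**2 = -1*4**2 = -1*16 = -16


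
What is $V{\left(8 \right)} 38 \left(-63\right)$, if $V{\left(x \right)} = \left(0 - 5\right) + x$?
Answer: $-7182$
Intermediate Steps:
$V{\left(x \right)} = -5 + x$
$V{\left(8 \right)} 38 \left(-63\right) = \left(-5 + 8\right) 38 \left(-63\right) = 3 \cdot 38 \left(-63\right) = 114 \left(-63\right) = -7182$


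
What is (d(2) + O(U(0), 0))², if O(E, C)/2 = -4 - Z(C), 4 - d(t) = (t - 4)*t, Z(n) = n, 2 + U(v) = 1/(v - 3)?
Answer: 0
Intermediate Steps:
U(v) = -2 + 1/(-3 + v) (U(v) = -2 + 1/(v - 3) = -2 + 1/(-3 + v))
d(t) = 4 - t*(-4 + t) (d(t) = 4 - (t - 4)*t = 4 - (-4 + t)*t = 4 - t*(-4 + t))
O(E, C) = -8 - 2*C (O(E, C) = 2*(-4 - C) = -8 - 2*C)
(d(2) + O(U(0), 0))² = ((4 - 1*2² + 4*2) + (-8 - 2*0))² = ((4 - 1*4 + 8) + (-8 + 0))² = ((4 - 4 + 8) - 8)² = (8 - 8)² = 0² = 0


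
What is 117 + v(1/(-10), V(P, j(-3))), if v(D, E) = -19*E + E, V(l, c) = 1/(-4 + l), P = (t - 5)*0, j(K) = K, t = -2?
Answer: 243/2 ≈ 121.50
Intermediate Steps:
P = 0 (P = (-2 - 5)*0 = -7*0 = 0)
v(D, E) = -18*E
117 + v(1/(-10), V(P, j(-3))) = 117 - 18/(-4 + 0) = 117 - 18/(-4) = 117 - 18*(-¼) = 117 + 9/2 = 243/2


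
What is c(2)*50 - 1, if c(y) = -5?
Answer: -251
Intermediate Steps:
c(2)*50 - 1 = -5*50 - 1 = -250 - 1 = -251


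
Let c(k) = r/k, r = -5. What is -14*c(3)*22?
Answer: 1540/3 ≈ 513.33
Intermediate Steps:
c(k) = -5/k
-14*c(3)*22 = -(-70)/3*22 = -14*(-5/3)*22 = (70/3)*22 = 1540/3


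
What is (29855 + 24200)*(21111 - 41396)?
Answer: -1096505675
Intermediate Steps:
(29855 + 24200)*(21111 - 41396) = 54055*(-20285) = -1096505675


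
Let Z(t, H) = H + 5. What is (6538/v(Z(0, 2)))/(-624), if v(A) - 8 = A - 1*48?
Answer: 3269/10296 ≈ 0.31750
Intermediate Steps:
Z(t, H) = 5 + H
v(A) = -40 + A (v(A) = 8 + (A - 1*48) = 8 + (A - 48) = 8 + (-48 + A) = -40 + A)
(6538/v(Z(0, 2)))/(-624) = (6538/(-40 + (5 + 2)))/(-624) = (6538/(-40 + 7))*(-1/624) = (6538/(-33))*(-1/624) = (6538*(-1/33))*(-1/624) = -6538/33*(-1/624) = 3269/10296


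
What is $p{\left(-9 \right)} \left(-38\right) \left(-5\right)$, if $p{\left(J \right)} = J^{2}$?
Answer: $15390$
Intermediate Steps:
$p{\left(-9 \right)} \left(-38\right) \left(-5\right) = \left(-9\right)^{2} \left(-38\right) \left(-5\right) = 81 \left(-38\right) \left(-5\right) = \left(-3078\right) \left(-5\right) = 15390$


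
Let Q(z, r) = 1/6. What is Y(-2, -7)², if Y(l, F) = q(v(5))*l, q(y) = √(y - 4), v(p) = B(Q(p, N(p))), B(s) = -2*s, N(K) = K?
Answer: -52/3 ≈ -17.333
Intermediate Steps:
Q(z, r) = ⅙
v(p) = -⅓ (v(p) = -2*⅙ = -⅓)
q(y) = √(-4 + y)
Y(l, F) = I*l*√39/3 (Y(l, F) = √(-4 - ⅓)*l = √(-13/3)*l = (I*√39/3)*l = I*l*√39/3)
Y(-2, -7)² = ((⅓)*I*(-2)*√39)² = (-2*I*√39/3)² = -52/3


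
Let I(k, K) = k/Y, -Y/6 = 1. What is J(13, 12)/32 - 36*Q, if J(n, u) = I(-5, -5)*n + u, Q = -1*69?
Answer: 477065/192 ≈ 2484.7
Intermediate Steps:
Q = -69
Y = -6 (Y = -6*1 = -6)
I(k, K) = -k/6 (I(k, K) = k/(-6) = k*(-1/6) = -k/6)
J(n, u) = u + 5*n/6 (J(n, u) = (-1/6*(-5))*n + u = 5*n/6 + u = u + 5*n/6)
J(13, 12)/32 - 36*Q = (12 + (5/6)*13)/32 - 36*(-69) = (12 + 65/6)*(1/32) + 2484 = (137/6)*(1/32) + 2484 = 137/192 + 2484 = 477065/192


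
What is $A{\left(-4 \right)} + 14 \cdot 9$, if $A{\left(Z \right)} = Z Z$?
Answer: $142$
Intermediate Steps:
$A{\left(Z \right)} = Z^{2}$
$A{\left(-4 \right)} + 14 \cdot 9 = \left(-4\right)^{2} + 14 \cdot 9 = 16 + 126 = 142$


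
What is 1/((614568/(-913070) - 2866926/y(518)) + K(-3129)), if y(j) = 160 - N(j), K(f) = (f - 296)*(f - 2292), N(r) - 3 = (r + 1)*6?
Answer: 1349973995/25066173860537997 ≈ 5.3856e-8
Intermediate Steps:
N(r) = 9 + 6*r (N(r) = 3 + (r + 1)*6 = 3 + (1 + r)*6 = 3 + (6 + 6*r) = 9 + 6*r)
K(f) = (-2292 + f)*(-296 + f) (K(f) = (-296 + f)*(-2292 + f) = (-2292 + f)*(-296 + f))
y(j) = 151 - 6*j (y(j) = 160 - (9 + 6*j) = 160 + (-9 - 6*j) = 151 - 6*j)
1/((614568/(-913070) - 2866926/y(518)) + K(-3129)) = 1/((614568/(-913070) - 2866926/(151 - 6*518)) + (678432 + (-3129)**2 - 2588*(-3129))) = 1/((614568*(-1/913070) - 2866926/(151 - 3108)) + (678432 + 9790641 + 8097852)) = 1/((-307284/456535 - 2866926/(-2957)) + 18566925) = 1/((-307284/456535 - 2866926*(-1/2957)) + 18566925) = 1/((-307284/456535 + 2866926/2957) + 18566925) = 1/(1307943422622/1349973995 + 18566925) = 1/(25066173860537997/1349973995) = 1349973995/25066173860537997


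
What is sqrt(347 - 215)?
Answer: 2*sqrt(33) ≈ 11.489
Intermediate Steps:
sqrt(347 - 215) = sqrt(132) = 2*sqrt(33)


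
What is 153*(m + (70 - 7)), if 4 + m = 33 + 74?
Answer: 25398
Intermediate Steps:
m = 103 (m = -4 + (33 + 74) = -4 + 107 = 103)
153*(m + (70 - 7)) = 153*(103 + (70 - 7)) = 153*(103 + 63) = 153*166 = 25398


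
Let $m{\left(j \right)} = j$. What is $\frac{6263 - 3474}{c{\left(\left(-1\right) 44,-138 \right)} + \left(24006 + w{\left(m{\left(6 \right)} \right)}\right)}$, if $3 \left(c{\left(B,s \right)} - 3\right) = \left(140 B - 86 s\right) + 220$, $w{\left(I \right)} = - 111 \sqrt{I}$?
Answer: $\frac{72472165}{675146299} + \frac{309579 \sqrt{6}}{675146299} \approx 0.10847$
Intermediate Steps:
$c{\left(B,s \right)} = \frac{229}{3} - \frac{86 s}{3} + \frac{140 B}{3}$ ($c{\left(B,s \right)} = 3 + \frac{\left(140 B - 86 s\right) + 220}{3} = 3 + \frac{\left(- 86 s + 140 B\right) + 220}{3} = 3 + \frac{220 - 86 s + 140 B}{3} = 3 + \left(\frac{220}{3} - \frac{86 s}{3} + \frac{140 B}{3}\right) = \frac{229}{3} - \frac{86 s}{3} + \frac{140 B}{3}$)
$\frac{6263 - 3474}{c{\left(\left(-1\right) 44,-138 \right)} + \left(24006 + w{\left(m{\left(6 \right)} \right)}\right)} = \frac{6263 - 3474}{\left(\frac{229}{3} - -3956 + \frac{140 \left(\left(-1\right) 44\right)}{3}\right) + \left(24006 - 111 \sqrt{6}\right)} = \frac{2789}{\left(\frac{229}{3} + 3956 + \frac{140}{3} \left(-44\right)\right) + \left(24006 - 111 \sqrt{6}\right)} = \frac{2789}{\left(\frac{229}{3} + 3956 - \frac{6160}{3}\right) + \left(24006 - 111 \sqrt{6}\right)} = \frac{2789}{1979 + \left(24006 - 111 \sqrt{6}\right)} = \frac{2789}{25985 - 111 \sqrt{6}}$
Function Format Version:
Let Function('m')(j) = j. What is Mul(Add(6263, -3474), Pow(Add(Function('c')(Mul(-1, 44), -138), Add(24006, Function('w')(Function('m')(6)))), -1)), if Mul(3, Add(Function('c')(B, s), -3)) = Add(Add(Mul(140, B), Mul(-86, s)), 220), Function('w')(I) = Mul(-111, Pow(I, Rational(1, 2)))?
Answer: Add(Rational(72472165, 675146299), Mul(Rational(309579, 675146299), Pow(6, Rational(1, 2)))) ≈ 0.10847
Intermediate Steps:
Function('c')(B, s) = Add(Rational(229, 3), Mul(Rational(-86, 3), s), Mul(Rational(140, 3), B)) (Function('c')(B, s) = Add(3, Mul(Rational(1, 3), Add(Add(Mul(140, B), Mul(-86, s)), 220))) = Add(3, Mul(Rational(1, 3), Add(Add(Mul(-86, s), Mul(140, B)), 220))) = Add(3, Mul(Rational(1, 3), Add(220, Mul(-86, s), Mul(140, B)))) = Add(3, Add(Rational(220, 3), Mul(Rational(-86, 3), s), Mul(Rational(140, 3), B))) = Add(Rational(229, 3), Mul(Rational(-86, 3), s), Mul(Rational(140, 3), B)))
Mul(Add(6263, -3474), Pow(Add(Function('c')(Mul(-1, 44), -138), Add(24006, Function('w')(Function('m')(6)))), -1)) = Mul(Add(6263, -3474), Pow(Add(Add(Rational(229, 3), Mul(Rational(-86, 3), -138), Mul(Rational(140, 3), Mul(-1, 44))), Add(24006, Mul(-111, Pow(6, Rational(1, 2))))), -1)) = Mul(2789, Pow(Add(Add(Rational(229, 3), 3956, Mul(Rational(140, 3), -44)), Add(24006, Mul(-111, Pow(6, Rational(1, 2))))), -1)) = Mul(2789, Pow(Add(Add(Rational(229, 3), 3956, Rational(-6160, 3)), Add(24006, Mul(-111, Pow(6, Rational(1, 2))))), -1)) = Mul(2789, Pow(Add(1979, Add(24006, Mul(-111, Pow(6, Rational(1, 2))))), -1)) = Mul(2789, Pow(Add(25985, Mul(-111, Pow(6, Rational(1, 2)))), -1))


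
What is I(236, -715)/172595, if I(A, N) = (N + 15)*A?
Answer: -33040/34519 ≈ -0.95715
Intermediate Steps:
I(A, N) = A*(15 + N) (I(A, N) = (15 + N)*A = A*(15 + N))
I(236, -715)/172595 = (236*(15 - 715))/172595 = (236*(-700))*(1/172595) = -165200*1/172595 = -33040/34519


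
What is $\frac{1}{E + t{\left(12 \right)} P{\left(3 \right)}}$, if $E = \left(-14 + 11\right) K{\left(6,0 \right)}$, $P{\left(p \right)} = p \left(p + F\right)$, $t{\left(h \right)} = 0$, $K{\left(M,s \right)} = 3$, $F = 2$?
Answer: $- \frac{1}{9} \approx -0.11111$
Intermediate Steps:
$P{\left(p \right)} = p \left(2 + p\right)$ ($P{\left(p \right)} = p \left(p + 2\right) = p \left(2 + p\right)$)
$E = -9$ ($E = \left(-14 + 11\right) 3 = \left(-3\right) 3 = -9$)
$\frac{1}{E + t{\left(12 \right)} P{\left(3 \right)}} = \frac{1}{-9 + 0 \cdot 3 \left(2 + 3\right)} = \frac{1}{-9 + 0 \cdot 3 \cdot 5} = \frac{1}{-9 + 0 \cdot 15} = \frac{1}{-9 + 0} = \frac{1}{-9} = - \frac{1}{9}$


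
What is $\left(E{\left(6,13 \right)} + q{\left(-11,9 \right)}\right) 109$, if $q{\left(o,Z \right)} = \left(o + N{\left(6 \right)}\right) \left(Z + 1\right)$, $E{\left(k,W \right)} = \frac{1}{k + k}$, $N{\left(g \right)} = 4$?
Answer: $- \frac{91451}{12} \approx -7620.9$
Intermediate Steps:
$E{\left(k,W \right)} = \frac{1}{2 k}$
$q{\left(o,Z \right)} = \left(1 + Z\right) \left(4 + o\right)$ ($q{\left(o,Z \right)} = \left(o + 4\right) \left(Z + 1\right) = \left(4 + o\right) \left(1 + Z\right) = \left(1 + Z\right) \left(4 + o\right)$)
$\left(E{\left(6,13 \right)} + q{\left(-11,9 \right)}\right) 109 = \left(\frac{1}{2 \cdot 6} + \left(4 - 11 + 4 \cdot 9 + 9 \left(-11\right)\right)\right) 109 = \left(\frac{1}{2} \cdot \frac{1}{6} + \left(4 - 11 + 36 - 99\right)\right) 109 = \left(\frac{1}{12} - 70\right) 109 = \left(- \frac{839}{12}\right) 109 = - \frac{91451}{12}$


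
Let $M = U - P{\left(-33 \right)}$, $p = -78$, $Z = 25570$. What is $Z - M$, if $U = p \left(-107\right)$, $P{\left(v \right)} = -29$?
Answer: $17195$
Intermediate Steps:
$U = 8346$ ($U = \left(-78\right) \left(-107\right) = 8346$)
$M = 8375$ ($M = 8346 - -29 = 8346 + 29 = 8375$)
$Z - M = 25570 - 8375 = 17195$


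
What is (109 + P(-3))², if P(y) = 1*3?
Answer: 12544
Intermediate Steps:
P(y) = 3
(109 + P(-3))² = (109 + 3)² = 112² = 12544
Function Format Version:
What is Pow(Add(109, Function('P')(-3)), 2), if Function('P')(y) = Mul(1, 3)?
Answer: 12544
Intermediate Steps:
Function('P')(y) = 3
Pow(Add(109, Function('P')(-3)), 2) = Pow(Add(109, 3), 2) = Pow(112, 2) = 12544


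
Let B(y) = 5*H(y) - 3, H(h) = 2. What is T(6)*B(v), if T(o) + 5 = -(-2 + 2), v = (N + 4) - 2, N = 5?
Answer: -35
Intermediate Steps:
v = 7 (v = (5 + 4) - 2 = 9 - 2 = 7)
T(o) = -5 (T(o) = -5 - (-2 + 2) = -5 - 1*0 = -5 + 0 = -5)
B(y) = 7 (B(y) = 5*2 - 3 = 10 - 3 = 7)
T(6)*B(v) = -5*7 = -35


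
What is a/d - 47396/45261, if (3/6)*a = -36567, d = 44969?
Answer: -5441468698/2035341909 ≈ -2.6735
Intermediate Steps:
a = -73134 (a = 2*(-36567) = -73134)
a/d - 47396/45261 = -73134/44969 - 47396/45261 = -5441468698/2035341909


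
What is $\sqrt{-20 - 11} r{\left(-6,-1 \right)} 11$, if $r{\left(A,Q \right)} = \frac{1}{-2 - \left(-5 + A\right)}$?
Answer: $\frac{11 i \sqrt{31}}{9} \approx 6.805 i$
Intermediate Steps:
$r{\left(A,Q \right)} = \frac{1}{3 - A}$
$\sqrt{-20 - 11} r{\left(-6,-1 \right)} 11 = \sqrt{-20 - 11} \left(- \frac{1}{-3 - 6}\right) 11 = \sqrt{-31} \left(- \frac{1}{-9}\right) 11 = i \sqrt{31} \left(\left(-1\right) \left(- \frac{1}{9}\right)\right) 11 = i \sqrt{31} \cdot \frac{1}{9} \cdot 11 = \frac{i \sqrt{31}}{9} \cdot 11 = \frac{11 i \sqrt{31}}{9}$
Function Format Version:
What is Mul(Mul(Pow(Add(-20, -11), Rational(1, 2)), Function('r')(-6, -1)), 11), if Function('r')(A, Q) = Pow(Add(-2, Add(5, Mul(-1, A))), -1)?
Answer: Mul(Rational(11, 9), I, Pow(31, Rational(1, 2))) ≈ Mul(6.8050, I)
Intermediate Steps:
Function('r')(A, Q) = Pow(Add(3, Mul(-1, A)), -1)
Mul(Mul(Pow(Add(-20, -11), Rational(1, 2)), Function('r')(-6, -1)), 11) = Mul(Mul(Pow(Add(-20, -11), Rational(1, 2)), Mul(-1, Pow(Add(-3, -6), -1))), 11) = Mul(Mul(Pow(-31, Rational(1, 2)), Mul(-1, Pow(-9, -1))), 11) = Mul(Mul(Mul(I, Pow(31, Rational(1, 2))), Mul(-1, Rational(-1, 9))), 11) = Mul(Mul(Mul(I, Pow(31, Rational(1, 2))), Rational(1, 9)), 11) = Mul(Mul(Rational(1, 9), I, Pow(31, Rational(1, 2))), 11) = Mul(Rational(11, 9), I, Pow(31, Rational(1, 2)))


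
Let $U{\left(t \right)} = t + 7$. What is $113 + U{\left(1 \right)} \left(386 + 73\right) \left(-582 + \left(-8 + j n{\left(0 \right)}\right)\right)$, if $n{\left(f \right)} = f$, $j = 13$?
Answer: $-2166367$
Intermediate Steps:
$U{\left(t \right)} = 7 + t$
$113 + U{\left(1 \right)} \left(386 + 73\right) \left(-582 + \left(-8 + j n{\left(0 \right)}\right)\right) = 113 + \left(7 + 1\right) \left(386 + 73\right) \left(-582 + \left(-8 + 13 \cdot 0\right)\right) = 113 + 8 \cdot 459 \left(-582 + \left(-8 + 0\right)\right) = 113 + 8 \cdot 459 \left(-582 - 8\right) = 113 + 8 \cdot 459 \left(-590\right) = 113 + 8 \left(-270810\right) = 113 - 2166480 = -2166367$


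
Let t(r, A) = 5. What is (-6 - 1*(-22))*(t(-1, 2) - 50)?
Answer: -720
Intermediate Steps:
(-6 - 1*(-22))*(t(-1, 2) - 50) = (-6 - 1*(-22))*(5 - 50) = (-6 + 22)*(-45) = 16*(-45) = -720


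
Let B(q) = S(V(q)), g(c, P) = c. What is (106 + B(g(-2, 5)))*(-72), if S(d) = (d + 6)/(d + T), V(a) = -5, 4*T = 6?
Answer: -53280/7 ≈ -7611.4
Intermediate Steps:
T = 3/2 (T = (1/4)*6 = 3/2 ≈ 1.5000)
S(d) = (6 + d)/(3/2 + d) (S(d) = (d + 6)/(d + 3/2) = (6 + d)/(3/2 + d))
B(q) = -2/7 (B(q) = 2*(6 - 5)/(3 + 2*(-5)) = 2*1/(3 - 10) = 2*1/(-7) = 2*(-1/7)*1 = -2/7)
(106 + B(g(-2, 5)))*(-72) = (106 - 2/7)*(-72) = (740/7)*(-72) = -53280/7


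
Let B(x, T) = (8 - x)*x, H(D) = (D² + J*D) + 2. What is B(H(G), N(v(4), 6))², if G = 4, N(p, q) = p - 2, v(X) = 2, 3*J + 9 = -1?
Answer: 19600/81 ≈ 241.98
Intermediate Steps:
J = -10/3 (J = -3 + (⅓)*(-1) = -3 - ⅓ = -10/3 ≈ -3.3333)
N(p, q) = -2 + p
H(D) = 2 + D² - 10*D/3 (H(D) = (D² - 10*D/3) + 2 = 2 + D² - 10*D/3)
B(x, T) = x*(8 - x)
B(H(G), N(v(4), 6))² = ((2 + 4² - 10/3*4)*(8 - (2 + 4² - 10/3*4)))² = ((2 + 16 - 40/3)*(8 - (2 + 16 - 40/3)))² = (14*(8 - 1*14/3)/3)² = (14*(8 - 14/3)/3)² = ((14/3)*(10/3))² = (140/9)² = 19600/81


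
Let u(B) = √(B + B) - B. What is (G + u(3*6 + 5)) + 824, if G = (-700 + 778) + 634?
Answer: 1513 + √46 ≈ 1519.8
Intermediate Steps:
u(B) = -B + √2*√B (u(B) = √(2*B) - B = √2*√B - B = -B + √2*√B)
G = 712 (G = 78 + 634 = 712)
(G + u(3*6 + 5)) + 824 = (712 + (-(3*6 + 5) + √2*√(3*6 + 5))) + 824 = (712 + (-(18 + 5) + √2*√(18 + 5))) + 824 = (712 + (-1*23 + √2*√23)) + 824 = (712 + (-23 + √46)) + 824 = (689 + √46) + 824 = 1513 + √46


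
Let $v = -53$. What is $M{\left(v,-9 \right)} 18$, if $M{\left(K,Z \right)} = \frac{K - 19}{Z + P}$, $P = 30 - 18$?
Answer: $-432$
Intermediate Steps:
$P = 12$
$M{\left(K,Z \right)} = \frac{-19 + K}{12 + Z}$ ($M{\left(K,Z \right)} = \frac{K - 19}{Z + 12} = \frac{-19 + K}{12 + Z}$)
$M{\left(v,-9 \right)} 18 = \frac{-19 - 53}{12 - 9} \cdot 18 = \frac{1}{3} \left(-72\right) 18 = \left(-24\right) 18 = -432$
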